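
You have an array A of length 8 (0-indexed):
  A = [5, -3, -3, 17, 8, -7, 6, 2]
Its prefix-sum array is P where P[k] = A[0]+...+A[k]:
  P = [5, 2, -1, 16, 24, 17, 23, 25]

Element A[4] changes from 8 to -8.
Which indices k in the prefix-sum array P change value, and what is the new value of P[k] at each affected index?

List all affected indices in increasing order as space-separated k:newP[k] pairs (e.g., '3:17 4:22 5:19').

Answer: 4:8 5:1 6:7 7:9

Derivation:
P[k] = A[0] + ... + A[k]
P[k] includes A[4] iff k >= 4
Affected indices: 4, 5, ..., 7; delta = -16
  P[4]: 24 + -16 = 8
  P[5]: 17 + -16 = 1
  P[6]: 23 + -16 = 7
  P[7]: 25 + -16 = 9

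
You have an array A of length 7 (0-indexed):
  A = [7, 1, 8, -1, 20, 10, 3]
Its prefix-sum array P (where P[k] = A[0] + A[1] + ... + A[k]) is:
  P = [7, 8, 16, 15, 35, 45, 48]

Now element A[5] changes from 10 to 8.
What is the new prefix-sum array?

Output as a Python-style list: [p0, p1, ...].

Answer: [7, 8, 16, 15, 35, 43, 46]

Derivation:
Change: A[5] 10 -> 8, delta = -2
P[k] for k < 5: unchanged (A[5] not included)
P[k] for k >= 5: shift by delta = -2
  P[0] = 7 + 0 = 7
  P[1] = 8 + 0 = 8
  P[2] = 16 + 0 = 16
  P[3] = 15 + 0 = 15
  P[4] = 35 + 0 = 35
  P[5] = 45 + -2 = 43
  P[6] = 48 + -2 = 46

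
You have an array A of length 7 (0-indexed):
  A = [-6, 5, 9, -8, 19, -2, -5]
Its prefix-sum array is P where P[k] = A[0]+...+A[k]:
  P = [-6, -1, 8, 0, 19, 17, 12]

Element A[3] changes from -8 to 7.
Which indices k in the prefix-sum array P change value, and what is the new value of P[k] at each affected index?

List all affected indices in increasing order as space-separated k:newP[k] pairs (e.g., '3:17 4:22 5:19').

P[k] = A[0] + ... + A[k]
P[k] includes A[3] iff k >= 3
Affected indices: 3, 4, ..., 6; delta = 15
  P[3]: 0 + 15 = 15
  P[4]: 19 + 15 = 34
  P[5]: 17 + 15 = 32
  P[6]: 12 + 15 = 27

Answer: 3:15 4:34 5:32 6:27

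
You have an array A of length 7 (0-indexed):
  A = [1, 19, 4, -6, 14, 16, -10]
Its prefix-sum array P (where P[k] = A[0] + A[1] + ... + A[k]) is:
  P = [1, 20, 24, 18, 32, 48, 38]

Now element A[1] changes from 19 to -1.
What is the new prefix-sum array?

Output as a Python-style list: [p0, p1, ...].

Change: A[1] 19 -> -1, delta = -20
P[k] for k < 1: unchanged (A[1] not included)
P[k] for k >= 1: shift by delta = -20
  P[0] = 1 + 0 = 1
  P[1] = 20 + -20 = 0
  P[2] = 24 + -20 = 4
  P[3] = 18 + -20 = -2
  P[4] = 32 + -20 = 12
  P[5] = 48 + -20 = 28
  P[6] = 38 + -20 = 18

Answer: [1, 0, 4, -2, 12, 28, 18]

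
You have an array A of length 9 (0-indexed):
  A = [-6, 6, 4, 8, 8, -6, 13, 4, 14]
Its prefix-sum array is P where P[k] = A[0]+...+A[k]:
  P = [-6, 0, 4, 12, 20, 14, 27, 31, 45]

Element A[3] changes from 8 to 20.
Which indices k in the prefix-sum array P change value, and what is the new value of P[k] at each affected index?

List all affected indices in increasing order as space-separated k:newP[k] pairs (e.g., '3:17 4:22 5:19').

Answer: 3:24 4:32 5:26 6:39 7:43 8:57

Derivation:
P[k] = A[0] + ... + A[k]
P[k] includes A[3] iff k >= 3
Affected indices: 3, 4, ..., 8; delta = 12
  P[3]: 12 + 12 = 24
  P[4]: 20 + 12 = 32
  P[5]: 14 + 12 = 26
  P[6]: 27 + 12 = 39
  P[7]: 31 + 12 = 43
  P[8]: 45 + 12 = 57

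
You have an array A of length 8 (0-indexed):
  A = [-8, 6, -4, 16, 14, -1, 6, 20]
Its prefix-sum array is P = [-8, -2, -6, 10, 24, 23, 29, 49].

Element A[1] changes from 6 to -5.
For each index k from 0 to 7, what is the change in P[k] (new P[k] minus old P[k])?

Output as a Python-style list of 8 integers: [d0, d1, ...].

Element change: A[1] 6 -> -5, delta = -11
For k < 1: P[k] unchanged, delta_P[k] = 0
For k >= 1: P[k] shifts by exactly -11
Delta array: [0, -11, -11, -11, -11, -11, -11, -11]

Answer: [0, -11, -11, -11, -11, -11, -11, -11]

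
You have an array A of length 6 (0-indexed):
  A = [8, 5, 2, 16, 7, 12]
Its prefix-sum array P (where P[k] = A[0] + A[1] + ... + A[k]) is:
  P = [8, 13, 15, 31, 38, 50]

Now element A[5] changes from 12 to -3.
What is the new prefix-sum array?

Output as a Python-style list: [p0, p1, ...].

Change: A[5] 12 -> -3, delta = -15
P[k] for k < 5: unchanged (A[5] not included)
P[k] for k >= 5: shift by delta = -15
  P[0] = 8 + 0 = 8
  P[1] = 13 + 0 = 13
  P[2] = 15 + 0 = 15
  P[3] = 31 + 0 = 31
  P[4] = 38 + 0 = 38
  P[5] = 50 + -15 = 35

Answer: [8, 13, 15, 31, 38, 35]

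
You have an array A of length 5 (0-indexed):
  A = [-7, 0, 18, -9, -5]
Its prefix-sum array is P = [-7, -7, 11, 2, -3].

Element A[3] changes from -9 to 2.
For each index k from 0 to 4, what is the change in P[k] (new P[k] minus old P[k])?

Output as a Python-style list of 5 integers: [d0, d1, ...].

Answer: [0, 0, 0, 11, 11]

Derivation:
Element change: A[3] -9 -> 2, delta = 11
For k < 3: P[k] unchanged, delta_P[k] = 0
For k >= 3: P[k] shifts by exactly 11
Delta array: [0, 0, 0, 11, 11]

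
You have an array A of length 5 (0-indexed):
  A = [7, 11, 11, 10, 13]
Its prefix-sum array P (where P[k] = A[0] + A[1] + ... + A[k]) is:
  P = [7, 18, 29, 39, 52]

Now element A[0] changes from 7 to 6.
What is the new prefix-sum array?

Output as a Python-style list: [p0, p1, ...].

Answer: [6, 17, 28, 38, 51]

Derivation:
Change: A[0] 7 -> 6, delta = -1
P[k] for k < 0: unchanged (A[0] not included)
P[k] for k >= 0: shift by delta = -1
  P[0] = 7 + -1 = 6
  P[1] = 18 + -1 = 17
  P[2] = 29 + -1 = 28
  P[3] = 39 + -1 = 38
  P[4] = 52 + -1 = 51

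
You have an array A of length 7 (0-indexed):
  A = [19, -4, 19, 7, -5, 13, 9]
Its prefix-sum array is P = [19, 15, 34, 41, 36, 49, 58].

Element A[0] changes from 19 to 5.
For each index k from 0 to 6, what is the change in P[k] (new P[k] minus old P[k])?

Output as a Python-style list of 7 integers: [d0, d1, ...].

Answer: [-14, -14, -14, -14, -14, -14, -14]

Derivation:
Element change: A[0] 19 -> 5, delta = -14
For k < 0: P[k] unchanged, delta_P[k] = 0
For k >= 0: P[k] shifts by exactly -14
Delta array: [-14, -14, -14, -14, -14, -14, -14]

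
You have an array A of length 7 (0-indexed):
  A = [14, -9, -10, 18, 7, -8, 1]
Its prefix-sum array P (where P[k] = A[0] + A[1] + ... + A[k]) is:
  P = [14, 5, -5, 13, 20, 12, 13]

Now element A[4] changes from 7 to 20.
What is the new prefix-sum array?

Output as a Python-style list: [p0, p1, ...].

Answer: [14, 5, -5, 13, 33, 25, 26]

Derivation:
Change: A[4] 7 -> 20, delta = 13
P[k] for k < 4: unchanged (A[4] not included)
P[k] for k >= 4: shift by delta = 13
  P[0] = 14 + 0 = 14
  P[1] = 5 + 0 = 5
  P[2] = -5 + 0 = -5
  P[3] = 13 + 0 = 13
  P[4] = 20 + 13 = 33
  P[5] = 12 + 13 = 25
  P[6] = 13 + 13 = 26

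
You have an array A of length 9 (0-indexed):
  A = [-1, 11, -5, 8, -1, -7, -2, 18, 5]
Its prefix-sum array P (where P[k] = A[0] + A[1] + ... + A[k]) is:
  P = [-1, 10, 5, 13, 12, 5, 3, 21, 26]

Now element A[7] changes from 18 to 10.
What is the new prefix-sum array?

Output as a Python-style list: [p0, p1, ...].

Answer: [-1, 10, 5, 13, 12, 5, 3, 13, 18]

Derivation:
Change: A[7] 18 -> 10, delta = -8
P[k] for k < 7: unchanged (A[7] not included)
P[k] for k >= 7: shift by delta = -8
  P[0] = -1 + 0 = -1
  P[1] = 10 + 0 = 10
  P[2] = 5 + 0 = 5
  P[3] = 13 + 0 = 13
  P[4] = 12 + 0 = 12
  P[5] = 5 + 0 = 5
  P[6] = 3 + 0 = 3
  P[7] = 21 + -8 = 13
  P[8] = 26 + -8 = 18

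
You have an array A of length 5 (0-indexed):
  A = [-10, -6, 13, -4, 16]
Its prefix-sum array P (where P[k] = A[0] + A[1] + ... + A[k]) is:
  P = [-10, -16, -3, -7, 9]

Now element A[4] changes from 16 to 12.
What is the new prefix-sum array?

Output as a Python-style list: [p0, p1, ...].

Change: A[4] 16 -> 12, delta = -4
P[k] for k < 4: unchanged (A[4] not included)
P[k] for k >= 4: shift by delta = -4
  P[0] = -10 + 0 = -10
  P[1] = -16 + 0 = -16
  P[2] = -3 + 0 = -3
  P[3] = -7 + 0 = -7
  P[4] = 9 + -4 = 5

Answer: [-10, -16, -3, -7, 5]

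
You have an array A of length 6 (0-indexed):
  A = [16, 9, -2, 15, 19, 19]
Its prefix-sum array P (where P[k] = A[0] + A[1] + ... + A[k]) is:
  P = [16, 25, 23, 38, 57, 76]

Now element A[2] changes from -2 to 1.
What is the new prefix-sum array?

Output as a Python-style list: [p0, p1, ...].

Change: A[2] -2 -> 1, delta = 3
P[k] for k < 2: unchanged (A[2] not included)
P[k] for k >= 2: shift by delta = 3
  P[0] = 16 + 0 = 16
  P[1] = 25 + 0 = 25
  P[2] = 23 + 3 = 26
  P[3] = 38 + 3 = 41
  P[4] = 57 + 3 = 60
  P[5] = 76 + 3 = 79

Answer: [16, 25, 26, 41, 60, 79]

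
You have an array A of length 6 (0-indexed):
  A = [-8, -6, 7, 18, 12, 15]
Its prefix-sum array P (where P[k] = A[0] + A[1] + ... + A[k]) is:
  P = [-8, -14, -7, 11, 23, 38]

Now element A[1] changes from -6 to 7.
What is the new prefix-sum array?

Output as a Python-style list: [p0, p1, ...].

Change: A[1] -6 -> 7, delta = 13
P[k] for k < 1: unchanged (A[1] not included)
P[k] for k >= 1: shift by delta = 13
  P[0] = -8 + 0 = -8
  P[1] = -14 + 13 = -1
  P[2] = -7 + 13 = 6
  P[3] = 11 + 13 = 24
  P[4] = 23 + 13 = 36
  P[5] = 38 + 13 = 51

Answer: [-8, -1, 6, 24, 36, 51]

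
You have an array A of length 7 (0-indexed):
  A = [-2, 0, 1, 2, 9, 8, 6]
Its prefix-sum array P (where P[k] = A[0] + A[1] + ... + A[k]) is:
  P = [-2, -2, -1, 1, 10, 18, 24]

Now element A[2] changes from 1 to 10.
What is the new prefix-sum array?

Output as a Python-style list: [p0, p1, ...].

Change: A[2] 1 -> 10, delta = 9
P[k] for k < 2: unchanged (A[2] not included)
P[k] for k >= 2: shift by delta = 9
  P[0] = -2 + 0 = -2
  P[1] = -2 + 0 = -2
  P[2] = -1 + 9 = 8
  P[3] = 1 + 9 = 10
  P[4] = 10 + 9 = 19
  P[5] = 18 + 9 = 27
  P[6] = 24 + 9 = 33

Answer: [-2, -2, 8, 10, 19, 27, 33]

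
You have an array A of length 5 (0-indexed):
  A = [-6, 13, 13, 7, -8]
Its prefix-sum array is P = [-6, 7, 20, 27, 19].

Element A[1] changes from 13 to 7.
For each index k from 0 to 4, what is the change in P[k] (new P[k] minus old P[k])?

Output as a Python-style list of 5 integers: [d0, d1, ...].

Answer: [0, -6, -6, -6, -6]

Derivation:
Element change: A[1] 13 -> 7, delta = -6
For k < 1: P[k] unchanged, delta_P[k] = 0
For k >= 1: P[k] shifts by exactly -6
Delta array: [0, -6, -6, -6, -6]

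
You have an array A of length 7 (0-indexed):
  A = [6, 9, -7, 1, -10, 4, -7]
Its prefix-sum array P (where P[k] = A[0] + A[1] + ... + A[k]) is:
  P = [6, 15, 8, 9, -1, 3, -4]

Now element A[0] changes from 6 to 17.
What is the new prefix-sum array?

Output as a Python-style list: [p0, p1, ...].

Change: A[0] 6 -> 17, delta = 11
P[k] for k < 0: unchanged (A[0] not included)
P[k] for k >= 0: shift by delta = 11
  P[0] = 6 + 11 = 17
  P[1] = 15 + 11 = 26
  P[2] = 8 + 11 = 19
  P[3] = 9 + 11 = 20
  P[4] = -1 + 11 = 10
  P[5] = 3 + 11 = 14
  P[6] = -4 + 11 = 7

Answer: [17, 26, 19, 20, 10, 14, 7]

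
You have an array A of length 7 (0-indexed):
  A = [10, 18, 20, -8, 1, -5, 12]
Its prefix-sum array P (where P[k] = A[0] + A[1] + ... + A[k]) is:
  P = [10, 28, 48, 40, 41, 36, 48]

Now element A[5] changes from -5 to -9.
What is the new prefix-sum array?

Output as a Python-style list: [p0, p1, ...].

Answer: [10, 28, 48, 40, 41, 32, 44]

Derivation:
Change: A[5] -5 -> -9, delta = -4
P[k] for k < 5: unchanged (A[5] not included)
P[k] for k >= 5: shift by delta = -4
  P[0] = 10 + 0 = 10
  P[1] = 28 + 0 = 28
  P[2] = 48 + 0 = 48
  P[3] = 40 + 0 = 40
  P[4] = 41 + 0 = 41
  P[5] = 36 + -4 = 32
  P[6] = 48 + -4 = 44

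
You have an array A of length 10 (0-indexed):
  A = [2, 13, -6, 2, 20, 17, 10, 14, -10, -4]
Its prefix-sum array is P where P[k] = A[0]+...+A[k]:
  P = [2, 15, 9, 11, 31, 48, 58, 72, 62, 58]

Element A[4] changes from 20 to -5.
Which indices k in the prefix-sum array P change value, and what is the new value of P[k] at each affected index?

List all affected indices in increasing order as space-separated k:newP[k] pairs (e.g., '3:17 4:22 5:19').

Answer: 4:6 5:23 6:33 7:47 8:37 9:33

Derivation:
P[k] = A[0] + ... + A[k]
P[k] includes A[4] iff k >= 4
Affected indices: 4, 5, ..., 9; delta = -25
  P[4]: 31 + -25 = 6
  P[5]: 48 + -25 = 23
  P[6]: 58 + -25 = 33
  P[7]: 72 + -25 = 47
  P[8]: 62 + -25 = 37
  P[9]: 58 + -25 = 33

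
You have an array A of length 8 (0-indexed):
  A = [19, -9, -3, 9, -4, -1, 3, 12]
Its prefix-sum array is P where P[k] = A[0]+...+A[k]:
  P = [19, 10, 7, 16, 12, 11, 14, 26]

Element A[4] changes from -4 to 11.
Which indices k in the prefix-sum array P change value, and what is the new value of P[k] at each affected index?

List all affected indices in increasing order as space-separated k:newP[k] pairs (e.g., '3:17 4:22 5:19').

P[k] = A[0] + ... + A[k]
P[k] includes A[4] iff k >= 4
Affected indices: 4, 5, ..., 7; delta = 15
  P[4]: 12 + 15 = 27
  P[5]: 11 + 15 = 26
  P[6]: 14 + 15 = 29
  P[7]: 26 + 15 = 41

Answer: 4:27 5:26 6:29 7:41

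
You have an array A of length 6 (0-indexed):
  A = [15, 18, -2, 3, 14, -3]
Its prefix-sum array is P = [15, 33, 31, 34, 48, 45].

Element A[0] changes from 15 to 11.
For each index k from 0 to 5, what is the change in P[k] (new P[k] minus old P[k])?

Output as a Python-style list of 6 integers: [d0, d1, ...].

Answer: [-4, -4, -4, -4, -4, -4]

Derivation:
Element change: A[0] 15 -> 11, delta = -4
For k < 0: P[k] unchanged, delta_P[k] = 0
For k >= 0: P[k] shifts by exactly -4
Delta array: [-4, -4, -4, -4, -4, -4]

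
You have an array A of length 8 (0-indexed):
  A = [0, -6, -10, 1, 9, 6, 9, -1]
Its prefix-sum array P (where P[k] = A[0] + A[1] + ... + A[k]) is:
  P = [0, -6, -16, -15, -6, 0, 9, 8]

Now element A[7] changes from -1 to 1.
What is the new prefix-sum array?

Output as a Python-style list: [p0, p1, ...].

Change: A[7] -1 -> 1, delta = 2
P[k] for k < 7: unchanged (A[7] not included)
P[k] for k >= 7: shift by delta = 2
  P[0] = 0 + 0 = 0
  P[1] = -6 + 0 = -6
  P[2] = -16 + 0 = -16
  P[3] = -15 + 0 = -15
  P[4] = -6 + 0 = -6
  P[5] = 0 + 0 = 0
  P[6] = 9 + 0 = 9
  P[7] = 8 + 2 = 10

Answer: [0, -6, -16, -15, -6, 0, 9, 10]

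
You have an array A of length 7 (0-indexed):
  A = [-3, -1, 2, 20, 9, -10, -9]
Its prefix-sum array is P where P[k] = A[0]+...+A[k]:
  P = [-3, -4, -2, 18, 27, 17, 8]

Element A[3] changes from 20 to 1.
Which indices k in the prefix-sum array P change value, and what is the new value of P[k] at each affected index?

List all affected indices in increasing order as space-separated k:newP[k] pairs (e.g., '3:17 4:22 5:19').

Answer: 3:-1 4:8 5:-2 6:-11

Derivation:
P[k] = A[0] + ... + A[k]
P[k] includes A[3] iff k >= 3
Affected indices: 3, 4, ..., 6; delta = -19
  P[3]: 18 + -19 = -1
  P[4]: 27 + -19 = 8
  P[5]: 17 + -19 = -2
  P[6]: 8 + -19 = -11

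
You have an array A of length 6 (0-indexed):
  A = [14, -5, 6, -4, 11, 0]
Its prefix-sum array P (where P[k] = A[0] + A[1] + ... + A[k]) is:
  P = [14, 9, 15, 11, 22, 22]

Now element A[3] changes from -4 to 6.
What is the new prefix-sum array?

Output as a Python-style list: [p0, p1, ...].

Answer: [14, 9, 15, 21, 32, 32]

Derivation:
Change: A[3] -4 -> 6, delta = 10
P[k] for k < 3: unchanged (A[3] not included)
P[k] for k >= 3: shift by delta = 10
  P[0] = 14 + 0 = 14
  P[1] = 9 + 0 = 9
  P[2] = 15 + 0 = 15
  P[3] = 11 + 10 = 21
  P[4] = 22 + 10 = 32
  P[5] = 22 + 10 = 32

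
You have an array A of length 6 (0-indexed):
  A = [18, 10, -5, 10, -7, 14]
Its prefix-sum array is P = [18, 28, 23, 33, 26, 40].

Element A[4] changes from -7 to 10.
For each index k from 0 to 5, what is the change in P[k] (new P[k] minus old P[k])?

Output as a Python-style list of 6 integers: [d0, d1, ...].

Answer: [0, 0, 0, 0, 17, 17]

Derivation:
Element change: A[4] -7 -> 10, delta = 17
For k < 4: P[k] unchanged, delta_P[k] = 0
For k >= 4: P[k] shifts by exactly 17
Delta array: [0, 0, 0, 0, 17, 17]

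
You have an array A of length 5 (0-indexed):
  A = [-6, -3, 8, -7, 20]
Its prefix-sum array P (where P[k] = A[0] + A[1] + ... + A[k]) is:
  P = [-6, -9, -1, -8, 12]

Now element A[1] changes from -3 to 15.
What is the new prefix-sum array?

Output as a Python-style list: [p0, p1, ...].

Change: A[1] -3 -> 15, delta = 18
P[k] for k < 1: unchanged (A[1] not included)
P[k] for k >= 1: shift by delta = 18
  P[0] = -6 + 0 = -6
  P[1] = -9 + 18 = 9
  P[2] = -1 + 18 = 17
  P[3] = -8 + 18 = 10
  P[4] = 12 + 18 = 30

Answer: [-6, 9, 17, 10, 30]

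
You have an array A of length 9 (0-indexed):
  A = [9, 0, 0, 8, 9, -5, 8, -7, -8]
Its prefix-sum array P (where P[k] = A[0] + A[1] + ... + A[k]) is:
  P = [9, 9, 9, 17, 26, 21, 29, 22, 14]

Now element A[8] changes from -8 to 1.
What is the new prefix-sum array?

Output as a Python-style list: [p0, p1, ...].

Answer: [9, 9, 9, 17, 26, 21, 29, 22, 23]

Derivation:
Change: A[8] -8 -> 1, delta = 9
P[k] for k < 8: unchanged (A[8] not included)
P[k] for k >= 8: shift by delta = 9
  P[0] = 9 + 0 = 9
  P[1] = 9 + 0 = 9
  P[2] = 9 + 0 = 9
  P[3] = 17 + 0 = 17
  P[4] = 26 + 0 = 26
  P[5] = 21 + 0 = 21
  P[6] = 29 + 0 = 29
  P[7] = 22 + 0 = 22
  P[8] = 14 + 9 = 23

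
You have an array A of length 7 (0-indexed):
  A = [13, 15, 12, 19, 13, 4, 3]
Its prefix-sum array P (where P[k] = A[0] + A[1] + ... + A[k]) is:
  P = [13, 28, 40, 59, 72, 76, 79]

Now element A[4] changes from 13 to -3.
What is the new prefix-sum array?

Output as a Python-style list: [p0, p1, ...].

Change: A[4] 13 -> -3, delta = -16
P[k] for k < 4: unchanged (A[4] not included)
P[k] for k >= 4: shift by delta = -16
  P[0] = 13 + 0 = 13
  P[1] = 28 + 0 = 28
  P[2] = 40 + 0 = 40
  P[3] = 59 + 0 = 59
  P[4] = 72 + -16 = 56
  P[5] = 76 + -16 = 60
  P[6] = 79 + -16 = 63

Answer: [13, 28, 40, 59, 56, 60, 63]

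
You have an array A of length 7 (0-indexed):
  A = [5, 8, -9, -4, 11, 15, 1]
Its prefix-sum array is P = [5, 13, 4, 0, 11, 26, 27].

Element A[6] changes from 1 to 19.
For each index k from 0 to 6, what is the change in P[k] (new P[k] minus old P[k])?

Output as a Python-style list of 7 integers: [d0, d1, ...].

Element change: A[6] 1 -> 19, delta = 18
For k < 6: P[k] unchanged, delta_P[k] = 0
For k >= 6: P[k] shifts by exactly 18
Delta array: [0, 0, 0, 0, 0, 0, 18]

Answer: [0, 0, 0, 0, 0, 0, 18]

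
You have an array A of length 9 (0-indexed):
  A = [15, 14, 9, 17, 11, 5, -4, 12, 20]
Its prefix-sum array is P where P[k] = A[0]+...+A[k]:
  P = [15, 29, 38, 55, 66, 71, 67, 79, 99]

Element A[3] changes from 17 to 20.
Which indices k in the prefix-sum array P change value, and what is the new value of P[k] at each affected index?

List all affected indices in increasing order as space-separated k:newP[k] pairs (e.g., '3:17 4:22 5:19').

P[k] = A[0] + ... + A[k]
P[k] includes A[3] iff k >= 3
Affected indices: 3, 4, ..., 8; delta = 3
  P[3]: 55 + 3 = 58
  P[4]: 66 + 3 = 69
  P[5]: 71 + 3 = 74
  P[6]: 67 + 3 = 70
  P[7]: 79 + 3 = 82
  P[8]: 99 + 3 = 102

Answer: 3:58 4:69 5:74 6:70 7:82 8:102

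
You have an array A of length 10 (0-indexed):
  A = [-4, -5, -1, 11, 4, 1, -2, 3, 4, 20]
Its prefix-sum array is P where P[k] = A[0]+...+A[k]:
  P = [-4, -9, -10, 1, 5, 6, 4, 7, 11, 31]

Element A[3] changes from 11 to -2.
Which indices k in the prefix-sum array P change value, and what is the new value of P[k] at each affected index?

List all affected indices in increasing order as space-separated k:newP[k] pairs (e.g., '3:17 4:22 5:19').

P[k] = A[0] + ... + A[k]
P[k] includes A[3] iff k >= 3
Affected indices: 3, 4, ..., 9; delta = -13
  P[3]: 1 + -13 = -12
  P[4]: 5 + -13 = -8
  P[5]: 6 + -13 = -7
  P[6]: 4 + -13 = -9
  P[7]: 7 + -13 = -6
  P[8]: 11 + -13 = -2
  P[9]: 31 + -13 = 18

Answer: 3:-12 4:-8 5:-7 6:-9 7:-6 8:-2 9:18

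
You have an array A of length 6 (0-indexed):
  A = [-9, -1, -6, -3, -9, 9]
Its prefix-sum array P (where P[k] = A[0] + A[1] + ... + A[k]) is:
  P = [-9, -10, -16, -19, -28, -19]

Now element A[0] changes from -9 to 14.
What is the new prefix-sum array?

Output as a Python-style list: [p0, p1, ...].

Answer: [14, 13, 7, 4, -5, 4]

Derivation:
Change: A[0] -9 -> 14, delta = 23
P[k] for k < 0: unchanged (A[0] not included)
P[k] for k >= 0: shift by delta = 23
  P[0] = -9 + 23 = 14
  P[1] = -10 + 23 = 13
  P[2] = -16 + 23 = 7
  P[3] = -19 + 23 = 4
  P[4] = -28 + 23 = -5
  P[5] = -19 + 23 = 4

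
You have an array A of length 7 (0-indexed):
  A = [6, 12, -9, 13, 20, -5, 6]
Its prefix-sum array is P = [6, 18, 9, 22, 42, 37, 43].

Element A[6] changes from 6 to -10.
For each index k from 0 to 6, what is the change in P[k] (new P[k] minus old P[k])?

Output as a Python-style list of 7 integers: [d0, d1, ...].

Element change: A[6] 6 -> -10, delta = -16
For k < 6: P[k] unchanged, delta_P[k] = 0
For k >= 6: P[k] shifts by exactly -16
Delta array: [0, 0, 0, 0, 0, 0, -16]

Answer: [0, 0, 0, 0, 0, 0, -16]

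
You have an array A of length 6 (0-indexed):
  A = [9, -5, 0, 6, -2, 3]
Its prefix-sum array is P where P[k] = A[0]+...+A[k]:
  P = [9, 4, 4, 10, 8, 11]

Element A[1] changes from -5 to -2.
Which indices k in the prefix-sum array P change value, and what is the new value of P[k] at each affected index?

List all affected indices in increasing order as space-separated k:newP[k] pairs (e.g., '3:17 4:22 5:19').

Answer: 1:7 2:7 3:13 4:11 5:14

Derivation:
P[k] = A[0] + ... + A[k]
P[k] includes A[1] iff k >= 1
Affected indices: 1, 2, ..., 5; delta = 3
  P[1]: 4 + 3 = 7
  P[2]: 4 + 3 = 7
  P[3]: 10 + 3 = 13
  P[4]: 8 + 3 = 11
  P[5]: 11 + 3 = 14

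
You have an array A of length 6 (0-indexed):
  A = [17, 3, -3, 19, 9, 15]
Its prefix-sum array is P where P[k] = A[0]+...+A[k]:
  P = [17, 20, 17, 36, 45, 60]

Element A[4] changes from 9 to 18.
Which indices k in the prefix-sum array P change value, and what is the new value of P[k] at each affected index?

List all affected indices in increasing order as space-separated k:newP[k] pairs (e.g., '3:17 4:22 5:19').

P[k] = A[0] + ... + A[k]
P[k] includes A[4] iff k >= 4
Affected indices: 4, 5, ..., 5; delta = 9
  P[4]: 45 + 9 = 54
  P[5]: 60 + 9 = 69

Answer: 4:54 5:69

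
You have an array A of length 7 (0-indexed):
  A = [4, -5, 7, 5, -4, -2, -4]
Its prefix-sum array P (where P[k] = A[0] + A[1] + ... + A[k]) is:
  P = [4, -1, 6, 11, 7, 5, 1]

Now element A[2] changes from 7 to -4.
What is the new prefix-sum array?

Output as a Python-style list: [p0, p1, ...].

Change: A[2] 7 -> -4, delta = -11
P[k] for k < 2: unchanged (A[2] not included)
P[k] for k >= 2: shift by delta = -11
  P[0] = 4 + 0 = 4
  P[1] = -1 + 0 = -1
  P[2] = 6 + -11 = -5
  P[3] = 11 + -11 = 0
  P[4] = 7 + -11 = -4
  P[5] = 5 + -11 = -6
  P[6] = 1 + -11 = -10

Answer: [4, -1, -5, 0, -4, -6, -10]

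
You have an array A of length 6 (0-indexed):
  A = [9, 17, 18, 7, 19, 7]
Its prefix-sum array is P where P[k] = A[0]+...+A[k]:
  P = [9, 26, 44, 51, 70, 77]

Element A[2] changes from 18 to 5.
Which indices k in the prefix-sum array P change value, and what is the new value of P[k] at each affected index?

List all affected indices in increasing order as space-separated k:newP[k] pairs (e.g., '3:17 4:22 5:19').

Answer: 2:31 3:38 4:57 5:64

Derivation:
P[k] = A[0] + ... + A[k]
P[k] includes A[2] iff k >= 2
Affected indices: 2, 3, ..., 5; delta = -13
  P[2]: 44 + -13 = 31
  P[3]: 51 + -13 = 38
  P[4]: 70 + -13 = 57
  P[5]: 77 + -13 = 64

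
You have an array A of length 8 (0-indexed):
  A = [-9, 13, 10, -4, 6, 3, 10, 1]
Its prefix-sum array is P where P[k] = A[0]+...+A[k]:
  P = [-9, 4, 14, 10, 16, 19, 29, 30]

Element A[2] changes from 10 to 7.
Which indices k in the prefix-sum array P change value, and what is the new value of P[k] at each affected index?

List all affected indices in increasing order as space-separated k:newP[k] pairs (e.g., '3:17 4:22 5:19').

Answer: 2:11 3:7 4:13 5:16 6:26 7:27

Derivation:
P[k] = A[0] + ... + A[k]
P[k] includes A[2] iff k >= 2
Affected indices: 2, 3, ..., 7; delta = -3
  P[2]: 14 + -3 = 11
  P[3]: 10 + -3 = 7
  P[4]: 16 + -3 = 13
  P[5]: 19 + -3 = 16
  P[6]: 29 + -3 = 26
  P[7]: 30 + -3 = 27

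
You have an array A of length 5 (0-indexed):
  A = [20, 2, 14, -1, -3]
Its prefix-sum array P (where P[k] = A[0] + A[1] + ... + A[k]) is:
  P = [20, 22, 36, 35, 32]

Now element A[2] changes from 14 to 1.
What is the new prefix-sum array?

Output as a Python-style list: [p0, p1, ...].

Change: A[2] 14 -> 1, delta = -13
P[k] for k < 2: unchanged (A[2] not included)
P[k] for k >= 2: shift by delta = -13
  P[0] = 20 + 0 = 20
  P[1] = 22 + 0 = 22
  P[2] = 36 + -13 = 23
  P[3] = 35 + -13 = 22
  P[4] = 32 + -13 = 19

Answer: [20, 22, 23, 22, 19]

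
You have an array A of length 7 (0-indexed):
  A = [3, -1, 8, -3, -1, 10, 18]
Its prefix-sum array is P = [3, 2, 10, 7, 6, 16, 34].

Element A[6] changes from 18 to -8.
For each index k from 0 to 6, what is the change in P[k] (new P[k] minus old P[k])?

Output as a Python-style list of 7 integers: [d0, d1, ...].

Answer: [0, 0, 0, 0, 0, 0, -26]

Derivation:
Element change: A[6] 18 -> -8, delta = -26
For k < 6: P[k] unchanged, delta_P[k] = 0
For k >= 6: P[k] shifts by exactly -26
Delta array: [0, 0, 0, 0, 0, 0, -26]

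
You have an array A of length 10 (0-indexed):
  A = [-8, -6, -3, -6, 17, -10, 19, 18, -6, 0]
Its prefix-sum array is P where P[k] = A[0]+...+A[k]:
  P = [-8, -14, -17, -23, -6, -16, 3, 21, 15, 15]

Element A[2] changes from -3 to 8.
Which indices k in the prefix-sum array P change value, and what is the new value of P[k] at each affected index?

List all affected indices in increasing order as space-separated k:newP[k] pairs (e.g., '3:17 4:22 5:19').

Answer: 2:-6 3:-12 4:5 5:-5 6:14 7:32 8:26 9:26

Derivation:
P[k] = A[0] + ... + A[k]
P[k] includes A[2] iff k >= 2
Affected indices: 2, 3, ..., 9; delta = 11
  P[2]: -17 + 11 = -6
  P[3]: -23 + 11 = -12
  P[4]: -6 + 11 = 5
  P[5]: -16 + 11 = -5
  P[6]: 3 + 11 = 14
  P[7]: 21 + 11 = 32
  P[8]: 15 + 11 = 26
  P[9]: 15 + 11 = 26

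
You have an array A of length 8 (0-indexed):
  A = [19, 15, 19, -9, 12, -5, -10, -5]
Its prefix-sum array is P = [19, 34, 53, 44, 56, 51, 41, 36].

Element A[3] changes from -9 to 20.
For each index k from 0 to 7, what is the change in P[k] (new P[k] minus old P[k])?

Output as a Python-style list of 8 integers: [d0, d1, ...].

Element change: A[3] -9 -> 20, delta = 29
For k < 3: P[k] unchanged, delta_P[k] = 0
For k >= 3: P[k] shifts by exactly 29
Delta array: [0, 0, 0, 29, 29, 29, 29, 29]

Answer: [0, 0, 0, 29, 29, 29, 29, 29]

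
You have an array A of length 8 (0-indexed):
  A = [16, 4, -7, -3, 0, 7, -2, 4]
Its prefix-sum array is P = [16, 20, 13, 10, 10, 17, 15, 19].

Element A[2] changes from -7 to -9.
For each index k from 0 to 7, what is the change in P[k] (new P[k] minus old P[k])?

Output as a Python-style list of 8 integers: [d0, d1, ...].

Answer: [0, 0, -2, -2, -2, -2, -2, -2]

Derivation:
Element change: A[2] -7 -> -9, delta = -2
For k < 2: P[k] unchanged, delta_P[k] = 0
For k >= 2: P[k] shifts by exactly -2
Delta array: [0, 0, -2, -2, -2, -2, -2, -2]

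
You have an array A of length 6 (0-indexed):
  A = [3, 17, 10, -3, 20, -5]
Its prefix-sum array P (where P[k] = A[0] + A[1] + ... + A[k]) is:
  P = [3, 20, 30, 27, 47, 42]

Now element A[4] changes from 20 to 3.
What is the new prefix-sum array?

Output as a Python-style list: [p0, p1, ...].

Answer: [3, 20, 30, 27, 30, 25]

Derivation:
Change: A[4] 20 -> 3, delta = -17
P[k] for k < 4: unchanged (A[4] not included)
P[k] for k >= 4: shift by delta = -17
  P[0] = 3 + 0 = 3
  P[1] = 20 + 0 = 20
  P[2] = 30 + 0 = 30
  P[3] = 27 + 0 = 27
  P[4] = 47 + -17 = 30
  P[5] = 42 + -17 = 25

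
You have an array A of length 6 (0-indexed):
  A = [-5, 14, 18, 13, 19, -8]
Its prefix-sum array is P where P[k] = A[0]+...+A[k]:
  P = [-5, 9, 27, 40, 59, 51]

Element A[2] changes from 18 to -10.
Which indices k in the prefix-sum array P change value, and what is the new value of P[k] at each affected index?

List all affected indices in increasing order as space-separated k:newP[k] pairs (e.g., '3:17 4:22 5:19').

P[k] = A[0] + ... + A[k]
P[k] includes A[2] iff k >= 2
Affected indices: 2, 3, ..., 5; delta = -28
  P[2]: 27 + -28 = -1
  P[3]: 40 + -28 = 12
  P[4]: 59 + -28 = 31
  P[5]: 51 + -28 = 23

Answer: 2:-1 3:12 4:31 5:23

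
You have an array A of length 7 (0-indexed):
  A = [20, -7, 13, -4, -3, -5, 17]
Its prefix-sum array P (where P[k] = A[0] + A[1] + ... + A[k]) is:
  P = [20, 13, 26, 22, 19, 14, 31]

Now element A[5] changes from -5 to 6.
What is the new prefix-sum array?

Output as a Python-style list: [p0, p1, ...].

Answer: [20, 13, 26, 22, 19, 25, 42]

Derivation:
Change: A[5] -5 -> 6, delta = 11
P[k] for k < 5: unchanged (A[5] not included)
P[k] for k >= 5: shift by delta = 11
  P[0] = 20 + 0 = 20
  P[1] = 13 + 0 = 13
  P[2] = 26 + 0 = 26
  P[3] = 22 + 0 = 22
  P[4] = 19 + 0 = 19
  P[5] = 14 + 11 = 25
  P[6] = 31 + 11 = 42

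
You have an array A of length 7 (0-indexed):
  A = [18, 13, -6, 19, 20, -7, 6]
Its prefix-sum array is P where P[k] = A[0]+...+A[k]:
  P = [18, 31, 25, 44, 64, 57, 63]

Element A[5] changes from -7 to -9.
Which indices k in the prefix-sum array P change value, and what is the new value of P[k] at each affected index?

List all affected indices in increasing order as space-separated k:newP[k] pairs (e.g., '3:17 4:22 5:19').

P[k] = A[0] + ... + A[k]
P[k] includes A[5] iff k >= 5
Affected indices: 5, 6, ..., 6; delta = -2
  P[5]: 57 + -2 = 55
  P[6]: 63 + -2 = 61

Answer: 5:55 6:61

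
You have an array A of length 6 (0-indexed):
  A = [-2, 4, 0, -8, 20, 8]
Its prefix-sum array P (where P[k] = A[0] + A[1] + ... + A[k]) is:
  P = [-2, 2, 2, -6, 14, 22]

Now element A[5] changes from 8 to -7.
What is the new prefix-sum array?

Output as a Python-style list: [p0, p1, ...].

Answer: [-2, 2, 2, -6, 14, 7]

Derivation:
Change: A[5] 8 -> -7, delta = -15
P[k] for k < 5: unchanged (A[5] not included)
P[k] for k >= 5: shift by delta = -15
  P[0] = -2 + 0 = -2
  P[1] = 2 + 0 = 2
  P[2] = 2 + 0 = 2
  P[3] = -6 + 0 = -6
  P[4] = 14 + 0 = 14
  P[5] = 22 + -15 = 7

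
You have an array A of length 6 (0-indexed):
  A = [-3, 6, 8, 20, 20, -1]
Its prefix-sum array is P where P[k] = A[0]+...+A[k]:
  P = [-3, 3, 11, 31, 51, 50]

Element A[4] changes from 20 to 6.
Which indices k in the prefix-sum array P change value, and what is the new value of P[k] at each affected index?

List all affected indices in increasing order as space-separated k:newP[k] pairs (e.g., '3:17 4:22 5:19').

P[k] = A[0] + ... + A[k]
P[k] includes A[4] iff k >= 4
Affected indices: 4, 5, ..., 5; delta = -14
  P[4]: 51 + -14 = 37
  P[5]: 50 + -14 = 36

Answer: 4:37 5:36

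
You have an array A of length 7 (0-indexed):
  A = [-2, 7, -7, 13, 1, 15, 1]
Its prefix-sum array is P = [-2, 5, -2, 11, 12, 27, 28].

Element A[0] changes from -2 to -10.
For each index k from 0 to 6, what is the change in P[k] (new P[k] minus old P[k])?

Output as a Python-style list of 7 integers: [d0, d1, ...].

Element change: A[0] -2 -> -10, delta = -8
For k < 0: P[k] unchanged, delta_P[k] = 0
For k >= 0: P[k] shifts by exactly -8
Delta array: [-8, -8, -8, -8, -8, -8, -8]

Answer: [-8, -8, -8, -8, -8, -8, -8]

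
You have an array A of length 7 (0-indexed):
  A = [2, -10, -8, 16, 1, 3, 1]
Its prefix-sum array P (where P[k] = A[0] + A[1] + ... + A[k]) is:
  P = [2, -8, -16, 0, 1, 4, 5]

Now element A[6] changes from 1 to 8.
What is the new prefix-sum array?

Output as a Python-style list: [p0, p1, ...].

Change: A[6] 1 -> 8, delta = 7
P[k] for k < 6: unchanged (A[6] not included)
P[k] for k >= 6: shift by delta = 7
  P[0] = 2 + 0 = 2
  P[1] = -8 + 0 = -8
  P[2] = -16 + 0 = -16
  P[3] = 0 + 0 = 0
  P[4] = 1 + 0 = 1
  P[5] = 4 + 0 = 4
  P[6] = 5 + 7 = 12

Answer: [2, -8, -16, 0, 1, 4, 12]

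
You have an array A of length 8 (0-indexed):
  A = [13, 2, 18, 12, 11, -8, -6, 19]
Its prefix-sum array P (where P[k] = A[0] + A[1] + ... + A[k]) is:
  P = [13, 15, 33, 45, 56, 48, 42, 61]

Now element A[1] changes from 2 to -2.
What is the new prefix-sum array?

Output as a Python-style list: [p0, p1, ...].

Answer: [13, 11, 29, 41, 52, 44, 38, 57]

Derivation:
Change: A[1] 2 -> -2, delta = -4
P[k] for k < 1: unchanged (A[1] not included)
P[k] for k >= 1: shift by delta = -4
  P[0] = 13 + 0 = 13
  P[1] = 15 + -4 = 11
  P[2] = 33 + -4 = 29
  P[3] = 45 + -4 = 41
  P[4] = 56 + -4 = 52
  P[5] = 48 + -4 = 44
  P[6] = 42 + -4 = 38
  P[7] = 61 + -4 = 57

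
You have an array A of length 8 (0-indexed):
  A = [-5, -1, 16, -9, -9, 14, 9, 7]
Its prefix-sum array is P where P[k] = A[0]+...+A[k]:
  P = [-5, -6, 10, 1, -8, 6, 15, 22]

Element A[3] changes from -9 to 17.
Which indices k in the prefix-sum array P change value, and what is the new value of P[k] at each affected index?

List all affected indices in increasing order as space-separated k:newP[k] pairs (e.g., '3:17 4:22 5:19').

Answer: 3:27 4:18 5:32 6:41 7:48

Derivation:
P[k] = A[0] + ... + A[k]
P[k] includes A[3] iff k >= 3
Affected indices: 3, 4, ..., 7; delta = 26
  P[3]: 1 + 26 = 27
  P[4]: -8 + 26 = 18
  P[5]: 6 + 26 = 32
  P[6]: 15 + 26 = 41
  P[7]: 22 + 26 = 48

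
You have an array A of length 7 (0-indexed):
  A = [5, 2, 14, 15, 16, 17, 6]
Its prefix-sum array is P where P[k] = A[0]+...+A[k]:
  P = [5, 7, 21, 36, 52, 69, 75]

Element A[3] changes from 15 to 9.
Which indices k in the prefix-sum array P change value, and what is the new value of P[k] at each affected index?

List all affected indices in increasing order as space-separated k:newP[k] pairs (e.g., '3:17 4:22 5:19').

Answer: 3:30 4:46 5:63 6:69

Derivation:
P[k] = A[0] + ... + A[k]
P[k] includes A[3] iff k >= 3
Affected indices: 3, 4, ..., 6; delta = -6
  P[3]: 36 + -6 = 30
  P[4]: 52 + -6 = 46
  P[5]: 69 + -6 = 63
  P[6]: 75 + -6 = 69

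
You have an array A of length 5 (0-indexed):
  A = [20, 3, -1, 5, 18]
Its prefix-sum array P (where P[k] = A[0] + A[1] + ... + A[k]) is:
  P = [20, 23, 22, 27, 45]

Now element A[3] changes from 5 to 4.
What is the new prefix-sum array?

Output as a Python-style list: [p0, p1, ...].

Answer: [20, 23, 22, 26, 44]

Derivation:
Change: A[3] 5 -> 4, delta = -1
P[k] for k < 3: unchanged (A[3] not included)
P[k] for k >= 3: shift by delta = -1
  P[0] = 20 + 0 = 20
  P[1] = 23 + 0 = 23
  P[2] = 22 + 0 = 22
  P[3] = 27 + -1 = 26
  P[4] = 45 + -1 = 44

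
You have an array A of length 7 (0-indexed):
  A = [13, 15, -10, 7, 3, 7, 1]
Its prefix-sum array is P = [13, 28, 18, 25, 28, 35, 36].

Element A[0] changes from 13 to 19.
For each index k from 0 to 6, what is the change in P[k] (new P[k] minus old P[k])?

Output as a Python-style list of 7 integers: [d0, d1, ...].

Element change: A[0] 13 -> 19, delta = 6
For k < 0: P[k] unchanged, delta_P[k] = 0
For k >= 0: P[k] shifts by exactly 6
Delta array: [6, 6, 6, 6, 6, 6, 6]

Answer: [6, 6, 6, 6, 6, 6, 6]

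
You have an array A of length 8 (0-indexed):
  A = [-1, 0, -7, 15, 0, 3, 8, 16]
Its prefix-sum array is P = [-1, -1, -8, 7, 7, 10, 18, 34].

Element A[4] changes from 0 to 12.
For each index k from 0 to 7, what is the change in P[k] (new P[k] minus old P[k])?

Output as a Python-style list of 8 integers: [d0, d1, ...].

Answer: [0, 0, 0, 0, 12, 12, 12, 12]

Derivation:
Element change: A[4] 0 -> 12, delta = 12
For k < 4: P[k] unchanged, delta_P[k] = 0
For k >= 4: P[k] shifts by exactly 12
Delta array: [0, 0, 0, 0, 12, 12, 12, 12]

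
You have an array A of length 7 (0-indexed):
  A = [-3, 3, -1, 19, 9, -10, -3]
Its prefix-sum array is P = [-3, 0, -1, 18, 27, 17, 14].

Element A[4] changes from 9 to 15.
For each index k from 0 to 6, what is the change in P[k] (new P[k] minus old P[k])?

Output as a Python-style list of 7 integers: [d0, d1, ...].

Answer: [0, 0, 0, 0, 6, 6, 6]

Derivation:
Element change: A[4] 9 -> 15, delta = 6
For k < 4: P[k] unchanged, delta_P[k] = 0
For k >= 4: P[k] shifts by exactly 6
Delta array: [0, 0, 0, 0, 6, 6, 6]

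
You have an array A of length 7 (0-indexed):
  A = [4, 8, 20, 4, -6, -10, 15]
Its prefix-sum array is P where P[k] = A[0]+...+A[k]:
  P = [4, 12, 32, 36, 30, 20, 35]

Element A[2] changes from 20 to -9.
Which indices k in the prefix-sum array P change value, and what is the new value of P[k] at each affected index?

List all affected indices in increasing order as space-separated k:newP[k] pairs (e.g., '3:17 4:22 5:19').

P[k] = A[0] + ... + A[k]
P[k] includes A[2] iff k >= 2
Affected indices: 2, 3, ..., 6; delta = -29
  P[2]: 32 + -29 = 3
  P[3]: 36 + -29 = 7
  P[4]: 30 + -29 = 1
  P[5]: 20 + -29 = -9
  P[6]: 35 + -29 = 6

Answer: 2:3 3:7 4:1 5:-9 6:6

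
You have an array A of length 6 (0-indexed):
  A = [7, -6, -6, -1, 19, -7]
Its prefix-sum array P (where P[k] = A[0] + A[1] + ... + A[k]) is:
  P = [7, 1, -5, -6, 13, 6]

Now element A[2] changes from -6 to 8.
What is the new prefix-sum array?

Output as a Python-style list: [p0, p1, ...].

Answer: [7, 1, 9, 8, 27, 20]

Derivation:
Change: A[2] -6 -> 8, delta = 14
P[k] for k < 2: unchanged (A[2] not included)
P[k] for k >= 2: shift by delta = 14
  P[0] = 7 + 0 = 7
  P[1] = 1 + 0 = 1
  P[2] = -5 + 14 = 9
  P[3] = -6 + 14 = 8
  P[4] = 13 + 14 = 27
  P[5] = 6 + 14 = 20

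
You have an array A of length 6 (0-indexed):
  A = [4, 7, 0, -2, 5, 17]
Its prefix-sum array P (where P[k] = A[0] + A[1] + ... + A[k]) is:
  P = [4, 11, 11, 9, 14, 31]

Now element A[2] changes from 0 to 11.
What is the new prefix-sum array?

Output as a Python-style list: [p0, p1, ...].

Change: A[2] 0 -> 11, delta = 11
P[k] for k < 2: unchanged (A[2] not included)
P[k] for k >= 2: shift by delta = 11
  P[0] = 4 + 0 = 4
  P[1] = 11 + 0 = 11
  P[2] = 11 + 11 = 22
  P[3] = 9 + 11 = 20
  P[4] = 14 + 11 = 25
  P[5] = 31 + 11 = 42

Answer: [4, 11, 22, 20, 25, 42]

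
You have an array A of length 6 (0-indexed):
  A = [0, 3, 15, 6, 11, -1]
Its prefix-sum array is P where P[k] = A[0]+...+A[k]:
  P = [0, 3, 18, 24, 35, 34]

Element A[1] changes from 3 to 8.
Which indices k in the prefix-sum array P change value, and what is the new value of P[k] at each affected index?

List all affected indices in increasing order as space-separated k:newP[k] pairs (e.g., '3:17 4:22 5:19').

Answer: 1:8 2:23 3:29 4:40 5:39

Derivation:
P[k] = A[0] + ... + A[k]
P[k] includes A[1] iff k >= 1
Affected indices: 1, 2, ..., 5; delta = 5
  P[1]: 3 + 5 = 8
  P[2]: 18 + 5 = 23
  P[3]: 24 + 5 = 29
  P[4]: 35 + 5 = 40
  P[5]: 34 + 5 = 39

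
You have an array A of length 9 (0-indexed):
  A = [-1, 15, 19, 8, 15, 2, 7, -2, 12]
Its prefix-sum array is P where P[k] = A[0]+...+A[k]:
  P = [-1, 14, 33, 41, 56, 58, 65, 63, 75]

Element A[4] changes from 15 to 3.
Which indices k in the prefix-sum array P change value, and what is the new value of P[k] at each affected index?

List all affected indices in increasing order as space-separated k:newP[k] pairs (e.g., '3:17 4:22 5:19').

Answer: 4:44 5:46 6:53 7:51 8:63

Derivation:
P[k] = A[0] + ... + A[k]
P[k] includes A[4] iff k >= 4
Affected indices: 4, 5, ..., 8; delta = -12
  P[4]: 56 + -12 = 44
  P[5]: 58 + -12 = 46
  P[6]: 65 + -12 = 53
  P[7]: 63 + -12 = 51
  P[8]: 75 + -12 = 63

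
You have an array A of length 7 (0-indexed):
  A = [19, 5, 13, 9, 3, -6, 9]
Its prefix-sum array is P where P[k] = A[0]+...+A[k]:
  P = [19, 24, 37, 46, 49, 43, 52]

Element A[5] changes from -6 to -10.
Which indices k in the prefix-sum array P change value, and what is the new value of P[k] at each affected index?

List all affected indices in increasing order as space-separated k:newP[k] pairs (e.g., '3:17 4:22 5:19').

P[k] = A[0] + ... + A[k]
P[k] includes A[5] iff k >= 5
Affected indices: 5, 6, ..., 6; delta = -4
  P[5]: 43 + -4 = 39
  P[6]: 52 + -4 = 48

Answer: 5:39 6:48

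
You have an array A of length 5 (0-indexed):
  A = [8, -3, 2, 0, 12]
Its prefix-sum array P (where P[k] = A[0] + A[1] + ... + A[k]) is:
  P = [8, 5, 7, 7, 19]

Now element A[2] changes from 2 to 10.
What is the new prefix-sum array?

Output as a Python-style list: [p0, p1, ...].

Answer: [8, 5, 15, 15, 27]

Derivation:
Change: A[2] 2 -> 10, delta = 8
P[k] for k < 2: unchanged (A[2] not included)
P[k] for k >= 2: shift by delta = 8
  P[0] = 8 + 0 = 8
  P[1] = 5 + 0 = 5
  P[2] = 7 + 8 = 15
  P[3] = 7 + 8 = 15
  P[4] = 19 + 8 = 27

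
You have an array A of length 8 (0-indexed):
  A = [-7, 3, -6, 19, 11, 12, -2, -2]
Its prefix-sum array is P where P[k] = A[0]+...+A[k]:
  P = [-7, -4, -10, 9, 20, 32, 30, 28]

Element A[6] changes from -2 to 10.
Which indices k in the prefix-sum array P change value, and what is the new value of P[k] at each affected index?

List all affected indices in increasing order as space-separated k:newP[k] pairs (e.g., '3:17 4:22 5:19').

P[k] = A[0] + ... + A[k]
P[k] includes A[6] iff k >= 6
Affected indices: 6, 7, ..., 7; delta = 12
  P[6]: 30 + 12 = 42
  P[7]: 28 + 12 = 40

Answer: 6:42 7:40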